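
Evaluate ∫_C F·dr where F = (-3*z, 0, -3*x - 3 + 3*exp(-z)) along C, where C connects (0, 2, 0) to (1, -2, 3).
-15 - 3*exp(-3)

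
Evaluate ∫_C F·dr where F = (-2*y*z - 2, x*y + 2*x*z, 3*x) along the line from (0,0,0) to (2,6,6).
38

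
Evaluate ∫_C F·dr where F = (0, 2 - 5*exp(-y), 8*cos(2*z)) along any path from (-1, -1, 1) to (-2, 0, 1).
7 - 5*E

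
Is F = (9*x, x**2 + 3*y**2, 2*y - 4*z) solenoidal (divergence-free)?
No, ∇·F = 6*y + 5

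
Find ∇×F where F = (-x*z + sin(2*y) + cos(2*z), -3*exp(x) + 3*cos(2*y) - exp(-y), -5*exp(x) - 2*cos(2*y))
(4*sin(2*y), -x + 5*exp(x) - 2*sin(2*z), -3*exp(x) - 2*cos(2*y))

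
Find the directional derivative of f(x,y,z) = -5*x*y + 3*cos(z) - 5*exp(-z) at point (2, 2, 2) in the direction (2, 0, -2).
sqrt(2)*(-10*exp(2) - 5 + 3*exp(2)*sin(2))*exp(-2)/2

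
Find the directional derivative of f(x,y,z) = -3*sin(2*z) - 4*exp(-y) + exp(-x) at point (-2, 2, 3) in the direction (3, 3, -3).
sqrt(3)*(-exp(4) + 4 + 6*exp(2)*cos(6))*exp(-2)/3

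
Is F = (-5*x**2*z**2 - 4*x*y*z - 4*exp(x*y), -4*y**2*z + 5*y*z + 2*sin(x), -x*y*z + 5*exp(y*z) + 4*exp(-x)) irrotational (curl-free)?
No, ∇×F = (-x*z + 4*y**2 - 5*y + 5*z*exp(y*z), -10*x**2*z - 4*x*y + y*z + 4*exp(-x), 4*x*z + 4*x*exp(x*y) + 2*cos(x))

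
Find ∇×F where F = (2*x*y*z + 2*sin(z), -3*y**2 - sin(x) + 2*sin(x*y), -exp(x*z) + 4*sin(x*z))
(0, 2*x*y + z*exp(x*z) - 4*z*cos(x*z) + 2*cos(z), -2*x*z + 2*y*cos(x*y) - cos(x))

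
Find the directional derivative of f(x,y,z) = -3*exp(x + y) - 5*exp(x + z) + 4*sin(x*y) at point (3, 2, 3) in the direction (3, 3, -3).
sqrt(3)*(-2*exp(5) + 20*cos(6)/3)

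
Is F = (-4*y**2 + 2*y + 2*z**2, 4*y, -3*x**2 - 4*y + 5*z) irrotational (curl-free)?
No, ∇×F = (-4, 6*x + 4*z, 8*y - 2)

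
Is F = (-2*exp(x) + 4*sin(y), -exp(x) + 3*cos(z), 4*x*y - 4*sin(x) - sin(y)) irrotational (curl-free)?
No, ∇×F = (4*x + 3*sin(z) - cos(y), -4*y + 4*cos(x), -exp(x) - 4*cos(y))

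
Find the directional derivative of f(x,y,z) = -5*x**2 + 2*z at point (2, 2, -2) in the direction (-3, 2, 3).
3*sqrt(22)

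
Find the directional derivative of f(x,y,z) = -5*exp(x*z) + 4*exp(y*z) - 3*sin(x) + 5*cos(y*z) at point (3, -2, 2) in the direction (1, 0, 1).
-sqrt(2)*(10*exp(4)*sin(4) + 3*exp(4)*cos(3) + 8 + 25*exp(10))*exp(-4)/2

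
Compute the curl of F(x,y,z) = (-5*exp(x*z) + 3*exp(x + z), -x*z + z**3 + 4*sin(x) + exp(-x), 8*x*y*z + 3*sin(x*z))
(8*x*z + x - 3*z**2, -5*x*exp(x*z) - 8*y*z - 3*z*cos(x*z) + 3*exp(x + z), -z + 4*cos(x) - exp(-x))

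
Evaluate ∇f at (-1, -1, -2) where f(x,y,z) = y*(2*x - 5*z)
(-2, 8, 5)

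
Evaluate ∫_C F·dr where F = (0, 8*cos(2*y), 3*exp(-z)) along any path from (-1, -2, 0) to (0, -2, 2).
3 - 3*exp(-2)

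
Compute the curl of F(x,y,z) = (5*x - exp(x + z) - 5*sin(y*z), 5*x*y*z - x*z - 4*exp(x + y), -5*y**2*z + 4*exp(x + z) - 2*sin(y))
(-5*x*y + x - 10*y*z - 2*cos(y), -5*y*cos(y*z) - 5*exp(x + z), 5*y*z + 5*z*cos(y*z) - z - 4*exp(x + y))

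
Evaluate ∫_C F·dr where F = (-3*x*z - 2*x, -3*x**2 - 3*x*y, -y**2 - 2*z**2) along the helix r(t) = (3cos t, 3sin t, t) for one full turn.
pi*(-32*pi**2 - 135)/6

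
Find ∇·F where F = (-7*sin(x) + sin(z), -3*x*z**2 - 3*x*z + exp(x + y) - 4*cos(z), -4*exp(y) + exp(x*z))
x*exp(x*z) + exp(x + y) - 7*cos(x)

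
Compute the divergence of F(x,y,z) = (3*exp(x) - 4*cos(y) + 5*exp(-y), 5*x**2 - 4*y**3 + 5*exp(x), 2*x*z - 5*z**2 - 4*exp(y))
2*x - 12*y**2 - 10*z + 3*exp(x)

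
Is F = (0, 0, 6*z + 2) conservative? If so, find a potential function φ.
Yes, F is conservative. φ = z*(3*z + 2)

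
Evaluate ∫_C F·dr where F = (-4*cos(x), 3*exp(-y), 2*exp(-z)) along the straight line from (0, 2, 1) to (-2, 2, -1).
-4*sinh(1) + 4*sin(2)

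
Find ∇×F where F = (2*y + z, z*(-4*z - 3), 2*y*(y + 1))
(4*y + 8*z + 5, 1, -2)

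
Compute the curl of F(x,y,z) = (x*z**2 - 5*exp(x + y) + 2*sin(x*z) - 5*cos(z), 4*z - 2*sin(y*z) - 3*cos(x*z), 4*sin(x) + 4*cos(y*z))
(-3*x*sin(x*z) + 2*y*cos(y*z) - 4*z*sin(y*z) - 4, 2*x*z + 2*x*cos(x*z) + 5*sin(z) - 4*cos(x), 3*z*sin(x*z) + 5*exp(x + y))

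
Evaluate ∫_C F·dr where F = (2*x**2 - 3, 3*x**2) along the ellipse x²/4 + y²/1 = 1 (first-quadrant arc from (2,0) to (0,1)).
26/3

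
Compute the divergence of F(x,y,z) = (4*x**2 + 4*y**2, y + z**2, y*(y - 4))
8*x + 1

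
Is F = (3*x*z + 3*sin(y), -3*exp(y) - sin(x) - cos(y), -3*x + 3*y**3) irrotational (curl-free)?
No, ∇×F = (9*y**2, 3*x + 3, -cos(x) - 3*cos(y))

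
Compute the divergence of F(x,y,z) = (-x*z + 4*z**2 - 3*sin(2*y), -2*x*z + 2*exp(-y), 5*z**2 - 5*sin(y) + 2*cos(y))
9*z - 2*exp(-y)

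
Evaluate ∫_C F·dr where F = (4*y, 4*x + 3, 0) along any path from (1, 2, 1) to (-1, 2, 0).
-16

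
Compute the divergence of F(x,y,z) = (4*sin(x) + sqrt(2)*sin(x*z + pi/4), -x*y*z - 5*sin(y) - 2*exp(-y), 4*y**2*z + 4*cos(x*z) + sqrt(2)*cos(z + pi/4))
-x*z - 4*x*sin(x*z) + 4*y**2 + sqrt(2)*z*cos(x*z + pi/4) - sqrt(2)*sin(z + pi/4) + 4*cos(x) - 5*cos(y) + 2*exp(-y)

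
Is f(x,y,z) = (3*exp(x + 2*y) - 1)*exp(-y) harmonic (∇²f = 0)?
No, ∇²f = (6*exp(x + 2*y) - 1)*exp(-y)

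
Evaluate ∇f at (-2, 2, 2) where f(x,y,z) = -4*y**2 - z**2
(0, -16, -4)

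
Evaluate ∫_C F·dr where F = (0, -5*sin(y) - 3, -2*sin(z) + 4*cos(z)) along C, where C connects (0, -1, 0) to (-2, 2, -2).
-11 - 4*sin(2) + 7*cos(2) - 5*cos(1)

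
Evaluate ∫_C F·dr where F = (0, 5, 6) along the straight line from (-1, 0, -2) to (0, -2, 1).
8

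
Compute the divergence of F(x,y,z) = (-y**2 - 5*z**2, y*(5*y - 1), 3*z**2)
10*y + 6*z - 1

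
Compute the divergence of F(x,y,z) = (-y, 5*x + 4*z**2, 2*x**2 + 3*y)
0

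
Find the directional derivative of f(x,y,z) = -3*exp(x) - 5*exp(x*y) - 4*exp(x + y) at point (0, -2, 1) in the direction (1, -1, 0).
7*sqrt(2)/2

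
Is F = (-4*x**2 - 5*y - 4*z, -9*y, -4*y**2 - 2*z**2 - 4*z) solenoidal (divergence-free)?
No, ∇·F = -8*x - 4*z - 13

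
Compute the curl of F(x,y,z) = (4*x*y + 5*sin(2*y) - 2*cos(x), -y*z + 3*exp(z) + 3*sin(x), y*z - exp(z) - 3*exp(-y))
(y + z - 3*exp(z) + 3*exp(-y), 0, -4*x + 3*cos(x) - 10*cos(2*y))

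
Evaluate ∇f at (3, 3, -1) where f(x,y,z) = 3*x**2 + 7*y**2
(18, 42, 0)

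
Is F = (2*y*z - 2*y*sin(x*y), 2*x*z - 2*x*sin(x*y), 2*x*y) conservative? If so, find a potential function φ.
Yes, F is conservative. φ = 2*x*y*z + 2*cos(x*y)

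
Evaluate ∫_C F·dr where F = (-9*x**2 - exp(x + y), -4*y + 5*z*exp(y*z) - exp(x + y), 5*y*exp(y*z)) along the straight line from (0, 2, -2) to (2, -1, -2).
-18 - E - 5*exp(-4) + 6*exp(2)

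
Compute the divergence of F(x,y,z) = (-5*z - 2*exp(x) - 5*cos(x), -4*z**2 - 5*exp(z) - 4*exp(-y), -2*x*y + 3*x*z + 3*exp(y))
3*x - 2*exp(x) + 5*sin(x) + 4*exp(-y)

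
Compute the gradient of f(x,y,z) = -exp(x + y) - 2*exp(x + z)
(-exp(x + y) - 2*exp(x + z), -exp(x + y), -2*exp(x + z))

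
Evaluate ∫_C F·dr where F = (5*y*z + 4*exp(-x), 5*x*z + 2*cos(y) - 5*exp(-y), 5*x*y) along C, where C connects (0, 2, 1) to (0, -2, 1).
-4*sin(2) + 10*sinh(2)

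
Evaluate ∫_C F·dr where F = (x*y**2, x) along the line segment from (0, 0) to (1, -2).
0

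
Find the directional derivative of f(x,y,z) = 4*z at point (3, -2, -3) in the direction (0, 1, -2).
-8*sqrt(5)/5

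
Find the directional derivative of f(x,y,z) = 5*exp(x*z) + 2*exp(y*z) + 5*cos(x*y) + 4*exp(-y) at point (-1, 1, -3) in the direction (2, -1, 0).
sqrt(5)*(-30*exp(6) + 6 + 4*exp(2) + 15*exp(3)*sin(1))*exp(-3)/5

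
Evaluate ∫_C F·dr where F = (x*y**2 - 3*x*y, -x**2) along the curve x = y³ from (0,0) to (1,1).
-59/56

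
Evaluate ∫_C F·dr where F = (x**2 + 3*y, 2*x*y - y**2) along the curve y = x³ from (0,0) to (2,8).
-324/7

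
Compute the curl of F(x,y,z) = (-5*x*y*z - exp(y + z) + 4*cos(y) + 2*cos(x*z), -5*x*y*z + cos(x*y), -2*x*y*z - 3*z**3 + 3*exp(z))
(x*(5*y - 2*z), -5*x*y - 2*x*sin(x*z) + 2*y*z - exp(y + z), 5*x*z - 5*y*z - y*sin(x*y) + exp(y + z) + 4*sin(y))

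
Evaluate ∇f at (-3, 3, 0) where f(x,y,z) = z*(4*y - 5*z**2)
(0, 0, 12)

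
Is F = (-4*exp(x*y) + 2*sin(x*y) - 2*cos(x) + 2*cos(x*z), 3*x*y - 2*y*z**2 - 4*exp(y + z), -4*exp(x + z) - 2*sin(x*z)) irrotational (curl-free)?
No, ∇×F = (4*y*z + 4*exp(y + z), -2*x*sin(x*z) + 2*z*cos(x*z) + 4*exp(x + z), 4*x*exp(x*y) - 2*x*cos(x*y) + 3*y)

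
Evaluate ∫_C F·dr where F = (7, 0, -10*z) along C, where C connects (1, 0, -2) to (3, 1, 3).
-11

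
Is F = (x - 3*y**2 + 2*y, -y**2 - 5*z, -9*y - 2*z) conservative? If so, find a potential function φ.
No, ∇×F = (-4, 0, 6*y - 2) ≠ 0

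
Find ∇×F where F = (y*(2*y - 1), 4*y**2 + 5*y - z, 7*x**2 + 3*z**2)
(1, -14*x, 1 - 4*y)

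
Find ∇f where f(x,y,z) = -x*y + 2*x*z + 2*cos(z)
(-y + 2*z, -x, 2*x - 2*sin(z))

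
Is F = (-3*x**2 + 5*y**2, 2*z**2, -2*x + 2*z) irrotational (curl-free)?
No, ∇×F = (-4*z, 2, -10*y)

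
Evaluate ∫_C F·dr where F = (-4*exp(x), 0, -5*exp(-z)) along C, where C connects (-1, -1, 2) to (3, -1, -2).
((5 - 4*E)*exp(4) - 5 + 4*E)*exp(-2)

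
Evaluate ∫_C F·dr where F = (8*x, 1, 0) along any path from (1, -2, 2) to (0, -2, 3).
-4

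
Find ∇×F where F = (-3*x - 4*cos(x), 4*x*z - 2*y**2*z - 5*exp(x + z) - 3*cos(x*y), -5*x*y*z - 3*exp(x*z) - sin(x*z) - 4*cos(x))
(-5*x*z - 4*x + 2*y**2 + 5*exp(x + z), 5*y*z + 3*z*exp(x*z) + z*cos(x*z) - 4*sin(x), 3*y*sin(x*y) + 4*z - 5*exp(x + z))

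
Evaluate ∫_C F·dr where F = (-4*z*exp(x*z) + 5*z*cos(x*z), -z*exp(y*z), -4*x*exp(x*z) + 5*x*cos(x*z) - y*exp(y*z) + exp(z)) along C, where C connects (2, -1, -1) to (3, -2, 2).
-4*exp(6) + 5*sin(6) - exp(-1) - exp(-4) + 4*exp(-2) + E + 5*sin(2) + exp(2)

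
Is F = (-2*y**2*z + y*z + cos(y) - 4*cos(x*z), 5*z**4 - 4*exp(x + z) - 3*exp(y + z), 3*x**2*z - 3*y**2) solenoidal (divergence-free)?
No, ∇·F = 3*x**2 + 4*z*sin(x*z) - 3*exp(y + z)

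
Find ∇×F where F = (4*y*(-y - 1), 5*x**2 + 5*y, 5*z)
(0, 0, 10*x + 8*y + 4)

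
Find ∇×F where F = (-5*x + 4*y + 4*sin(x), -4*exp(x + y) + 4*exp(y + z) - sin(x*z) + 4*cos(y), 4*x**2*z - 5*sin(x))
(x*cos(x*z) - 4*exp(y + z), -8*x*z + 5*cos(x), -z*cos(x*z) - 4*exp(x + y) - 4)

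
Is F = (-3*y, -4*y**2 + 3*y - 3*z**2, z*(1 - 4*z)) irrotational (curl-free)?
No, ∇×F = (6*z, 0, 3)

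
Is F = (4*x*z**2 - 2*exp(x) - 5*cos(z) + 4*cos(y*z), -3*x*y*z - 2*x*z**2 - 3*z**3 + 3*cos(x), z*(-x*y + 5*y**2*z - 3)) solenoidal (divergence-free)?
No, ∇·F = -x*y - 3*x*z + 10*y**2*z + 4*z**2 - 2*exp(x) - 3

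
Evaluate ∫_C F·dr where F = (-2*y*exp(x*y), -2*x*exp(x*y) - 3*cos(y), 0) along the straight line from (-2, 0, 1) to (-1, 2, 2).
-3*sin(2) - 2*exp(-2) + 2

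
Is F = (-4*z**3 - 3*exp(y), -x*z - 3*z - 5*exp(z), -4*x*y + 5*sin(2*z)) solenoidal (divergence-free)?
No, ∇·F = 10*cos(2*z)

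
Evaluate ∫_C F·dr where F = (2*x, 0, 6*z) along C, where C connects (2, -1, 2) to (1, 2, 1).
-12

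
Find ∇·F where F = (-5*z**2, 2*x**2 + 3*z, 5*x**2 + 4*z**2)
8*z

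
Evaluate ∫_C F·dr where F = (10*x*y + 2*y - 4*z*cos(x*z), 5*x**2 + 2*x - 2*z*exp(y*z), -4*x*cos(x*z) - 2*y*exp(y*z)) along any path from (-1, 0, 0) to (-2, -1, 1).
-14 - 2*exp(-1) + 4*sin(2)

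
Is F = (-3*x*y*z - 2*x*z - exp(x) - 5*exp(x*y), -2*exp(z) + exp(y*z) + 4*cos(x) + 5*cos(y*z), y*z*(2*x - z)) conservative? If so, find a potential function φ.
No, ∇×F = (-y*exp(y*z) + 5*y*sin(y*z) + z*(2*x - z) + 2*exp(z), -3*x*y - 2*x - 2*y*z, 3*x*z + 5*x*exp(x*y) - 4*sin(x)) ≠ 0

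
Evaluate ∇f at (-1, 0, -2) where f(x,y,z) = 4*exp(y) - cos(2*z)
(0, 4, -2*sin(4))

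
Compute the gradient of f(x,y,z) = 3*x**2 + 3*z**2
(6*x, 0, 6*z)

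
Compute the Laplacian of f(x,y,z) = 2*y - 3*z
0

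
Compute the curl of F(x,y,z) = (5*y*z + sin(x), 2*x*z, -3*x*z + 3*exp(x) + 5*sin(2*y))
(-2*x + 10*cos(2*y), 5*y + 3*z - 3*exp(x), -3*z)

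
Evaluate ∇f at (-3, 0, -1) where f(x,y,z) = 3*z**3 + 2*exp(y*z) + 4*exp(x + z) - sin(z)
(4*exp(-4), -2, -cos(1) + 4*exp(-4) + 9)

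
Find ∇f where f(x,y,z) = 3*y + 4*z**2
(0, 3, 8*z)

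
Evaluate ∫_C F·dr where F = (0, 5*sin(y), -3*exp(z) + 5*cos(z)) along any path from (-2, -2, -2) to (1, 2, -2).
0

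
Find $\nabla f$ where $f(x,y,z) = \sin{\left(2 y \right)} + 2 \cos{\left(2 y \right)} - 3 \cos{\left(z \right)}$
(0, -4*sin(2*y) + 2*cos(2*y), 3*sin(z))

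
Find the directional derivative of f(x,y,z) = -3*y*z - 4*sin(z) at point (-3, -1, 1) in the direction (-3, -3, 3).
sqrt(3)*(2 - 4*cos(1)/3)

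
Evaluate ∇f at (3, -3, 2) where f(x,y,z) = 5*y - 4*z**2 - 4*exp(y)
(0, 5 - 4*exp(-3), -16)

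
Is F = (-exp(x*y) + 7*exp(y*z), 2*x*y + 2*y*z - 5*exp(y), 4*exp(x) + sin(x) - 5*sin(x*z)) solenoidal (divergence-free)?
No, ∇·F = -5*x*cos(x*z) + 2*x - y*exp(x*y) + 2*z - 5*exp(y)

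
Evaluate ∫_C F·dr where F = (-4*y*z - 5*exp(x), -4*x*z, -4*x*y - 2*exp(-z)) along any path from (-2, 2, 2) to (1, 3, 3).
-68 - 5*E + 2*exp(-3) + 3*exp(-2)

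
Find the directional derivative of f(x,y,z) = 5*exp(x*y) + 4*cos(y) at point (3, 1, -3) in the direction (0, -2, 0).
-15*exp(3) + 4*sin(1)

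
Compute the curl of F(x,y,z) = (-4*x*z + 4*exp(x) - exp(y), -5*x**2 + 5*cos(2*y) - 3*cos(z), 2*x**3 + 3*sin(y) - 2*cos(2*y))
(4*sin(2*y) - 3*sin(z) + 3*cos(y), 2*x*(-3*x - 2), -10*x + exp(y))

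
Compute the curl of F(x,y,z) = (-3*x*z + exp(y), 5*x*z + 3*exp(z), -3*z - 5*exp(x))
(-5*x - 3*exp(z), -3*x + 5*exp(x), 5*z - exp(y))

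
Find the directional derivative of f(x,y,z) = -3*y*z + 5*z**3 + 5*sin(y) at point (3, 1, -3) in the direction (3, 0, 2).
264*sqrt(13)/13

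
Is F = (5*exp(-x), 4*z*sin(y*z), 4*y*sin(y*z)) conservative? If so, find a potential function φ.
Yes, F is conservative. φ = -4*cos(y*z) - 5*exp(-x)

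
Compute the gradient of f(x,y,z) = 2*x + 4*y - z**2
(2, 4, -2*z)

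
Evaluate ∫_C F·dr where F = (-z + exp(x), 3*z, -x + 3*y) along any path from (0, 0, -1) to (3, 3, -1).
-7 + exp(3)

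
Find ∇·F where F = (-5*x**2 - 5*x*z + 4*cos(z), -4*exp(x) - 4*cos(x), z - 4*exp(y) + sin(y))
-10*x - 5*z + 1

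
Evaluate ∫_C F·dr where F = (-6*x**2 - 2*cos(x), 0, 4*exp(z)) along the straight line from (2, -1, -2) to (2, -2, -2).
0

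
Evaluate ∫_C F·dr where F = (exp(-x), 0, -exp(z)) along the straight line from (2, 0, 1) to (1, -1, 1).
(1 - E)*exp(-2)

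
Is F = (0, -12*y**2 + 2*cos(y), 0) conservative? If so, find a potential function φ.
Yes, F is conservative. φ = -4*y**3 + 2*sin(y)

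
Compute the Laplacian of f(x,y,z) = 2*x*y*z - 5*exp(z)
-5*exp(z)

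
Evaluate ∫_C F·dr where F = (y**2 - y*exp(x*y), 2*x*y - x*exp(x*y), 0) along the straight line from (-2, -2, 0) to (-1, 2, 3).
-exp(-2) + 4 + exp(4)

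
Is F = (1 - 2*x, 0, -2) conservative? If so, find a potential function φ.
Yes, F is conservative. φ = -x**2 + x - 2*z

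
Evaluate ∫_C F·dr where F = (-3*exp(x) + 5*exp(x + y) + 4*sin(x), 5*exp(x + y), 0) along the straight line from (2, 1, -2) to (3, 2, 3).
-8*exp(3) + 4*cos(2) - 4*cos(3) + 3*exp(2) + 5*exp(5)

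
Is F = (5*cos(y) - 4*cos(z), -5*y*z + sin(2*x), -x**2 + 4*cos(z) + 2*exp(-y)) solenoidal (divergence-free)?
No, ∇·F = -5*z - 4*sin(z)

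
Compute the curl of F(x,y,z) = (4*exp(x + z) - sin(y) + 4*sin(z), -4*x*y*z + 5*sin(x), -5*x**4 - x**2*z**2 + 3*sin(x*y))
(x*(4*y + 3*cos(x*y)), 20*x**3 + 2*x*z**2 - 3*y*cos(x*y) + 4*exp(x + z) + 4*cos(z), -4*y*z + 5*cos(x) + cos(y))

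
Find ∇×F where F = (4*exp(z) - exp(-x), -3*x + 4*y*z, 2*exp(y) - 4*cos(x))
(-4*y + 2*exp(y), 4*exp(z) - 4*sin(x), -3)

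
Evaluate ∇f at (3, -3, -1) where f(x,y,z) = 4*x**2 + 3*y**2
(24, -18, 0)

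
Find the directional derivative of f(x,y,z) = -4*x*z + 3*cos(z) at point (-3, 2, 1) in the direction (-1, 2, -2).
-20/3 + 2*sin(1)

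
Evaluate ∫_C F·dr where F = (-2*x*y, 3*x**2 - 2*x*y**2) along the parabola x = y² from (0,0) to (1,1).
-3/5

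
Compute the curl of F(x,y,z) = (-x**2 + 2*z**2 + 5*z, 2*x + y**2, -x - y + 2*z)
(-1, 4*z + 6, 2)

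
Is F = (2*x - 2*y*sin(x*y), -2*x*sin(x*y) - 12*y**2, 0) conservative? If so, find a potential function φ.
Yes, F is conservative. φ = x**2 - 4*y**3 + 2*cos(x*y)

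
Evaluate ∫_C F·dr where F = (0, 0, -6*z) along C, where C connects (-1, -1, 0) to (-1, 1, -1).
-3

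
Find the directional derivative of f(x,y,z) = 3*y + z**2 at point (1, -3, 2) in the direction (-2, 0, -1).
-4*sqrt(5)/5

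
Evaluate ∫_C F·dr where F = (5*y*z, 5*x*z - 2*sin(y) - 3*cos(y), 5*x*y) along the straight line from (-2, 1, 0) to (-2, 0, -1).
-2*cos(1) + 2 + 3*sin(1)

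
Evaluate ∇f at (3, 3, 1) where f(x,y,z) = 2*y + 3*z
(0, 2, 3)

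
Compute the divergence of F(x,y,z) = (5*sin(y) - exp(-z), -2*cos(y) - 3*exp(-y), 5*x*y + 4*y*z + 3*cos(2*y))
4*y + 2*sin(y) + 3*exp(-y)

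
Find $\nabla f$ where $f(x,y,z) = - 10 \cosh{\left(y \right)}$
(0, -10*sinh(y), 0)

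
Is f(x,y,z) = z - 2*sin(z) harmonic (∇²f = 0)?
No, ∇²f = 2*sin(z)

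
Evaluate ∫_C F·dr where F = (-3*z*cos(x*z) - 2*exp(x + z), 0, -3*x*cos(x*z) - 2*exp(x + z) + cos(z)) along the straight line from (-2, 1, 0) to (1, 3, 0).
2*(1 - exp(3))*exp(-2)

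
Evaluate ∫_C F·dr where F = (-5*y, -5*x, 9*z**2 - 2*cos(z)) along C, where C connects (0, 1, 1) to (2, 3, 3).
-2*sin(3) + 2*sin(1) + 48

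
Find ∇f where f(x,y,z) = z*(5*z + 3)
(0, 0, 10*z + 3)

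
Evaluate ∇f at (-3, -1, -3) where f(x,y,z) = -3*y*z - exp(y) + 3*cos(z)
(0, 9 - exp(-1), 3*sin(3) + 3)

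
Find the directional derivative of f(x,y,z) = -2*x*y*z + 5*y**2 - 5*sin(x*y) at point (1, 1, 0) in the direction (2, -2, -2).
-8*sqrt(3)/3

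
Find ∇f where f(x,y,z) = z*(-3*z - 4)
(0, 0, -6*z - 4)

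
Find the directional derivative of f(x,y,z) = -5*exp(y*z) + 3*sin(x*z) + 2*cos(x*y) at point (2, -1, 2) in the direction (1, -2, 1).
sqrt(6)*(-10*exp(2)*sin(2) + 12*exp(2)*cos(4) + 25)*exp(-2)/6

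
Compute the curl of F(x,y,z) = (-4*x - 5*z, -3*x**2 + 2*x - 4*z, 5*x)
(4, -10, 2 - 6*x)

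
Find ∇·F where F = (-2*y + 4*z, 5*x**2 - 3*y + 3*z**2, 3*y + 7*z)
4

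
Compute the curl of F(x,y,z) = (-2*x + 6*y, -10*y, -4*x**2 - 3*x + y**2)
(2*y, 8*x + 3, -6)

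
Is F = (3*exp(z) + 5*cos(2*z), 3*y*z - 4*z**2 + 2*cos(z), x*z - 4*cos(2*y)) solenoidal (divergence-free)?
No, ∇·F = x + 3*z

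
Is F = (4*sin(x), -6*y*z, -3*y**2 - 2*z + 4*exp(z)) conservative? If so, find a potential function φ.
Yes, F is conservative. φ = -3*y**2*z - z**2 + 4*exp(z) - 4*cos(x)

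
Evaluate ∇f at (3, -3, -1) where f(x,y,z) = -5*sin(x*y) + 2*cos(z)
(15*cos(9), -15*cos(9), 2*sin(1))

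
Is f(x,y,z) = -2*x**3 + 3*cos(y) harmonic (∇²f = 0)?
No, ∇²f = -12*x - 3*cos(y)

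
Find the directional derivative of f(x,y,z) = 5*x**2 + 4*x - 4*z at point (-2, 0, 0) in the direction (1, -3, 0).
-8*sqrt(10)/5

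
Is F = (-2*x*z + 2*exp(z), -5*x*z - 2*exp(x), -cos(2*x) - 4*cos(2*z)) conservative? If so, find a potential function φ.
No, ∇×F = (5*x, -2*x + 2*exp(z) - 2*sin(2*x), -5*z - 2*exp(x)) ≠ 0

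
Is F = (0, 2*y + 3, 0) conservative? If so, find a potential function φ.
Yes, F is conservative. φ = y*(y + 3)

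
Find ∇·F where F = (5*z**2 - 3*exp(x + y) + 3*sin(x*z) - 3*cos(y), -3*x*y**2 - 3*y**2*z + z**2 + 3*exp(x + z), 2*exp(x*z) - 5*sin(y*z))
-6*x*y + 2*x*exp(x*z) - 6*y*z - 5*y*cos(y*z) + 3*z*cos(x*z) - 3*exp(x + y)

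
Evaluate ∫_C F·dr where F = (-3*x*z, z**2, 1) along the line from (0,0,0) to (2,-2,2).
-26/3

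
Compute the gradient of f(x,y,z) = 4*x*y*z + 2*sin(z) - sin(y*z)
(4*y*z, z*(4*x - cos(y*z)), 4*x*y - y*cos(y*z) + 2*cos(z))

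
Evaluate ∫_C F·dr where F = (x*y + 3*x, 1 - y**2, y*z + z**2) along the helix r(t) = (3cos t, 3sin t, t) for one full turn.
-6*pi + 8*pi**3/3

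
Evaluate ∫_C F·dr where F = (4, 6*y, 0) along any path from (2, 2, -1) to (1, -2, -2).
-4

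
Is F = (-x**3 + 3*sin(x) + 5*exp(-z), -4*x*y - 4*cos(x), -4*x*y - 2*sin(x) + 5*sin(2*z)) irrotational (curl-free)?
No, ∇×F = (-4*x, 4*y + 2*cos(x) - 5*exp(-z), -4*y + 4*sin(x))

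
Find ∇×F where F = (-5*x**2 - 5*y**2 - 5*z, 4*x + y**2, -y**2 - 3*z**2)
(-2*y, -5, 10*y + 4)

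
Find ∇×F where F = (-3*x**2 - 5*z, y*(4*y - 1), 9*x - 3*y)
(-3, -14, 0)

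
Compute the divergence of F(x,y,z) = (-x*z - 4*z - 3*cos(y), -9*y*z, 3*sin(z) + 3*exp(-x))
-10*z + 3*cos(z)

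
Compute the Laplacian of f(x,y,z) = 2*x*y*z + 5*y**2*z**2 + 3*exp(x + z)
10*y**2 + 10*z**2 + 6*exp(x + z)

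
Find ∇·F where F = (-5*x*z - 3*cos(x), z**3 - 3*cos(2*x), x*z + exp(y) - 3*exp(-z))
x - 5*z + 3*sin(x) + 3*exp(-z)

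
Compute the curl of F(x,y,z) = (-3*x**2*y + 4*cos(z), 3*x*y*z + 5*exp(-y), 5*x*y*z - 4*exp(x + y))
(-3*x*y + 5*x*z - 4*exp(x + y), -5*y*z + 4*exp(x + y) - 4*sin(z), 3*x**2 + 3*y*z)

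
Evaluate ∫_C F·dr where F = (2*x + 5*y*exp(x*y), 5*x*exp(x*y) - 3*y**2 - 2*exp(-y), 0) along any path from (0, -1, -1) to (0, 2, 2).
-9 - 2*E + 2*exp(-2)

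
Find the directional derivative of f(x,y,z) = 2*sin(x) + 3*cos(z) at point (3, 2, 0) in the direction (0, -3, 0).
0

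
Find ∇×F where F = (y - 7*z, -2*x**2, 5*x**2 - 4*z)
(0, -10*x - 7, -4*x - 1)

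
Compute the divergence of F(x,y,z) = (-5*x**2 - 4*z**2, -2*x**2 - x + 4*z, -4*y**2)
-10*x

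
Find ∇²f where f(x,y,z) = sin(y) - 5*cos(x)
-sin(y) + 5*cos(x)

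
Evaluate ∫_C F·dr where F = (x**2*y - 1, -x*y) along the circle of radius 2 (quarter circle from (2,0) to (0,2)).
-pi - 2/3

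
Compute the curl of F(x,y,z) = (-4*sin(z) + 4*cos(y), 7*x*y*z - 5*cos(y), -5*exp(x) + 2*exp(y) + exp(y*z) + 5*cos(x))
(-7*x*y + z*exp(y*z) + 2*exp(y), 5*exp(x) + 5*sin(x) - 4*cos(z), 7*y*z + 4*sin(y))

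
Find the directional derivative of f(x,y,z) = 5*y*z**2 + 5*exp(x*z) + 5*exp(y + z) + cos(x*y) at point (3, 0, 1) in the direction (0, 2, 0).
5 + 5*E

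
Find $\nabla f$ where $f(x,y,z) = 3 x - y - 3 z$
(3, -1, -3)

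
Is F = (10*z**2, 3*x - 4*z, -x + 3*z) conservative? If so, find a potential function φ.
No, ∇×F = (4, 20*z + 1, 3) ≠ 0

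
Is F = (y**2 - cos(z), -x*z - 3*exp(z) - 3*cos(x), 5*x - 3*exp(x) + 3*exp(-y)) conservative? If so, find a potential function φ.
No, ∇×F = (x + 3*exp(z) - 3*exp(-y), 3*exp(x) + sin(z) - 5, -2*y - z + 3*sin(x)) ≠ 0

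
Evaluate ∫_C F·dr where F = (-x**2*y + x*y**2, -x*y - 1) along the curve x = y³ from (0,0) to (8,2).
-1098/5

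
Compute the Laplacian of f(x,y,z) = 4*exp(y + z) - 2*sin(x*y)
2*x**2*sin(x*y) + 2*y**2*sin(x*y) + 8*exp(y + z)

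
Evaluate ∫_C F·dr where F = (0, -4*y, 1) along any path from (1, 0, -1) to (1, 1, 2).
1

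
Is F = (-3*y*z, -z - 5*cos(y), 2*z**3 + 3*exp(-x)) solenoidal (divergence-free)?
No, ∇·F = 6*z**2 + 5*sin(y)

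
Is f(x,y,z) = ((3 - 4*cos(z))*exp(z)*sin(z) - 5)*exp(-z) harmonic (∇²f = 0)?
No, ∇²f = -3*sin(z) + 8*sin(2*z) - 5*exp(-z)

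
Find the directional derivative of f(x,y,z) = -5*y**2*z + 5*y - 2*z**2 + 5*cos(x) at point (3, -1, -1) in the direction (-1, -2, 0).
sqrt(5)*(sin(3) + 2)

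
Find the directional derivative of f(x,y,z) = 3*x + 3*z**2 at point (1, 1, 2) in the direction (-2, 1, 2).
6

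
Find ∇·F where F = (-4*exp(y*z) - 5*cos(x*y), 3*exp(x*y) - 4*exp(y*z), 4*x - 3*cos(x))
3*x*exp(x*y) + 5*y*sin(x*y) - 4*z*exp(y*z)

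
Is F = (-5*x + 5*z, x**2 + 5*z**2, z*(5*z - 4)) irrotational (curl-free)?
No, ∇×F = (-10*z, 5, 2*x)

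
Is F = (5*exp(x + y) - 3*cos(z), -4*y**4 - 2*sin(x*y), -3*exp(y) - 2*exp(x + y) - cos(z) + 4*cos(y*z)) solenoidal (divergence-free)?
No, ∇·F = -2*x*cos(x*y) - 16*y**3 - 4*y*sin(y*z) + 5*exp(x + y) + sin(z)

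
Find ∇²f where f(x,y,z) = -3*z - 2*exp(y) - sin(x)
-2*exp(y) + sin(x)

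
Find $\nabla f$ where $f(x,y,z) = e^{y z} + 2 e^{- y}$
(0, z*exp(y*z) - 2*exp(-y), y*exp(y*z))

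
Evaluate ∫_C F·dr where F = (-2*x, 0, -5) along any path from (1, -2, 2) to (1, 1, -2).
20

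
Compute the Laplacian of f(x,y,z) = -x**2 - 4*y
-2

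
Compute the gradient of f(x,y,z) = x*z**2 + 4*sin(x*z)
(z*(z + 4*cos(x*z)), 0, 2*x*(z + 2*cos(x*z)))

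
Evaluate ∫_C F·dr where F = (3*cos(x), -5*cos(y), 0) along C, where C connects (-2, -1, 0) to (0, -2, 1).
-5*sin(1) + 8*sin(2)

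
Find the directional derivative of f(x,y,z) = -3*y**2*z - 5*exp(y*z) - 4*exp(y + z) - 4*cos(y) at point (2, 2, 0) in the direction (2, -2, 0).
2*sqrt(2)*(-sin(2) + exp(2))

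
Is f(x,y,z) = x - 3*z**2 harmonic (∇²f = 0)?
No, ∇²f = -6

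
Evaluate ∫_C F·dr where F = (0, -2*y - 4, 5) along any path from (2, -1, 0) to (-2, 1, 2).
2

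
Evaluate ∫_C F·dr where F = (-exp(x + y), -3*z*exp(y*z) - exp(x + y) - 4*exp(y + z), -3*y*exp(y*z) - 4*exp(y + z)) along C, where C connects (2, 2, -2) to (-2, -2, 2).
2*sinh(4)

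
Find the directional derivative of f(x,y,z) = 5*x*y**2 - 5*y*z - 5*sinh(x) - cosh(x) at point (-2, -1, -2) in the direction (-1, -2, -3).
-sqrt(14)*(-5*cosh(2) + sinh(2) + 80)/14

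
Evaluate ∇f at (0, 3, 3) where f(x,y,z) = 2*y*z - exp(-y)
(0, exp(-3) + 6, 6)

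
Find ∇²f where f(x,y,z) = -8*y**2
-16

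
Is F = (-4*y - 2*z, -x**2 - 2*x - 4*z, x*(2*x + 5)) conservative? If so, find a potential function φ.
No, ∇×F = (4, -4*x - 7, 2 - 2*x) ≠ 0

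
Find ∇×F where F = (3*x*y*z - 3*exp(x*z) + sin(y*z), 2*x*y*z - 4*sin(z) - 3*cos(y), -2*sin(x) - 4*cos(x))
(-2*x*y + 4*cos(z), 3*x*y - 3*x*exp(x*z) + y*cos(y*z) - 4*sin(x) + 2*cos(x), z*(-3*x + 2*y - cos(y*z)))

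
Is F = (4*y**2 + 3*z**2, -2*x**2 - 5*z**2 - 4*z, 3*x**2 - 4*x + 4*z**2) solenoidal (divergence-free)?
No, ∇·F = 8*z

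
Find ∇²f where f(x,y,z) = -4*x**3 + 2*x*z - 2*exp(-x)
-24*x - 2*exp(-x)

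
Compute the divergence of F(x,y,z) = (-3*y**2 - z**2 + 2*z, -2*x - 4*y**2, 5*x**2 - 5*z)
-8*y - 5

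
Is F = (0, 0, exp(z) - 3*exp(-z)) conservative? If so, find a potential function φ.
Yes, F is conservative. φ = exp(z) + 3*exp(-z)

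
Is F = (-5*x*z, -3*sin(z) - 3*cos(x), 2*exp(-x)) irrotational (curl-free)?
No, ∇×F = (3*cos(z), -5*x + 2*exp(-x), 3*sin(x))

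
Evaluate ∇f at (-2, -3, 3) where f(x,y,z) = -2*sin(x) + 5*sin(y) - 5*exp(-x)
(-2*cos(2) + 5*exp(2), 5*cos(3), 0)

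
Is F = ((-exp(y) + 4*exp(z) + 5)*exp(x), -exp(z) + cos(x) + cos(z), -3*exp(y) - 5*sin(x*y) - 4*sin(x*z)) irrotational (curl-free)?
No, ∇×F = (-5*x*cos(x*y) - 3*exp(y) + exp(z) + sin(z), 5*y*cos(x*y) + 4*z*cos(x*z) + 4*exp(x + z), exp(x + y) - sin(x))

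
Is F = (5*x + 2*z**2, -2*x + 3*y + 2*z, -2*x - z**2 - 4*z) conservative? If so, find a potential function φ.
No, ∇×F = (-2, 4*z + 2, -2) ≠ 0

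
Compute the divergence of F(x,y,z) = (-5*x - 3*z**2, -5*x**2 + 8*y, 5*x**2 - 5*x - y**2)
3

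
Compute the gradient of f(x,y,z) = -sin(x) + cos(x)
(-sin(x) - cos(x), 0, 0)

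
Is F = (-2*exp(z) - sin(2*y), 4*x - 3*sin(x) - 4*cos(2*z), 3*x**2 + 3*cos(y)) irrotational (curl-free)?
No, ∇×F = (-3*sin(y) - 8*sin(2*z), -6*x - 2*exp(z), -3*cos(x) + 2*cos(2*y) + 4)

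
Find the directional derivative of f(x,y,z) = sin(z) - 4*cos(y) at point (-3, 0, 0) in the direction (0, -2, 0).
0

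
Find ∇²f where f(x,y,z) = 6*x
0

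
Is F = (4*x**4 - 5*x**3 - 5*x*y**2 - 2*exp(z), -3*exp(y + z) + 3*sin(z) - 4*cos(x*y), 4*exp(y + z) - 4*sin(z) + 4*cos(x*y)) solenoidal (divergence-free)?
No, ∇·F = 16*x**3 - 15*x**2 + 4*x*sin(x*y) - 5*y**2 + exp(y + z) - 4*cos(z)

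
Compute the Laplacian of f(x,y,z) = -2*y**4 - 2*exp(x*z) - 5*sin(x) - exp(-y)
-2*x**2*exp(x*z) - 24*y**2 - 2*z**2*exp(x*z) + 5*sin(x) - exp(-y)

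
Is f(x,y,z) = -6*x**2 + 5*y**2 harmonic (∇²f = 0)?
No, ∇²f = -2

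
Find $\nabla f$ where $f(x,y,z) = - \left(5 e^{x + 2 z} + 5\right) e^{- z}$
(-5*exp(x + z), 0, 5*(1 - exp(x + 2*z))*exp(-z))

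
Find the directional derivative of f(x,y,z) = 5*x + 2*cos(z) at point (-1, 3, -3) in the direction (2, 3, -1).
sqrt(14)*(5 - sin(3))/7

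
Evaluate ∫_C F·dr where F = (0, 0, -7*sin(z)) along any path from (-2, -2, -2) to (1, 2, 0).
7 - 7*cos(2)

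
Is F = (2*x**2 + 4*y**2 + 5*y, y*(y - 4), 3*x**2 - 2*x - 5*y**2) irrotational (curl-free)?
No, ∇×F = (-10*y, 2 - 6*x, -8*y - 5)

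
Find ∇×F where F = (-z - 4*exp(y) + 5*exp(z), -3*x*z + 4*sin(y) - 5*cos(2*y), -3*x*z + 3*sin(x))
(3*x, 3*z + 5*exp(z) - 3*cos(x) - 1, -3*z + 4*exp(y))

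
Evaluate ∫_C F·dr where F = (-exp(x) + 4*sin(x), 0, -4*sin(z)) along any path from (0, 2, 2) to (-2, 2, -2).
-exp(-2) - 4*cos(2) + 5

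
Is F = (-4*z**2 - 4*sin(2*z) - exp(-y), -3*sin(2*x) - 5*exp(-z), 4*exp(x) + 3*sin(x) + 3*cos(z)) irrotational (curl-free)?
No, ∇×F = (-5*exp(-z), -8*z - 4*exp(x) - 3*cos(x) - 8*cos(2*z), -6*cos(2*x) - exp(-y))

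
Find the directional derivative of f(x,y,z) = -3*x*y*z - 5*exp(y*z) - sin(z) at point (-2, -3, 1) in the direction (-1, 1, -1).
sqrt(3)*(-20 + exp(3)*cos(1) + 15*exp(3))*exp(-3)/3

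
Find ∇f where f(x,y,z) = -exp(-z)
(0, 0, exp(-z))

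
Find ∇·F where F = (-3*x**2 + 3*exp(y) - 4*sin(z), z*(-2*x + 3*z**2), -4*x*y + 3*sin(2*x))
-6*x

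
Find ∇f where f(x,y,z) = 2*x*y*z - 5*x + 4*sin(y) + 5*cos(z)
(2*y*z - 5, 2*x*z + 4*cos(y), 2*x*y - 5*sin(z))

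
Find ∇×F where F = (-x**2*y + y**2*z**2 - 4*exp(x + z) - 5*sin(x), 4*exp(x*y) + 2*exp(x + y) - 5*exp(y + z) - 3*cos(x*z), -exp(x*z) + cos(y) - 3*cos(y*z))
(-3*x*sin(x*z) + 3*z*sin(y*z) + 5*exp(y + z) - sin(y), 2*y**2*z + z*exp(x*z) - 4*exp(x + z), x**2 - 2*y*z**2 + 4*y*exp(x*y) + 3*z*sin(x*z) + 2*exp(x + y))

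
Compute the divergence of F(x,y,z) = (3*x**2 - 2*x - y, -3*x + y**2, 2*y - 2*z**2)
6*x + 2*y - 4*z - 2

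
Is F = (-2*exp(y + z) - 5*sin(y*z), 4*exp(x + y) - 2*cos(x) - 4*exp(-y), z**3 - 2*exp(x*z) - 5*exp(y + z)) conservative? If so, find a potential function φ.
No, ∇×F = (-5*exp(y + z), -5*y*cos(y*z) + 2*z*exp(x*z) - 2*exp(y + z), 5*z*cos(y*z) + 4*exp(x + y) + 2*exp(y + z) + 2*sin(x)) ≠ 0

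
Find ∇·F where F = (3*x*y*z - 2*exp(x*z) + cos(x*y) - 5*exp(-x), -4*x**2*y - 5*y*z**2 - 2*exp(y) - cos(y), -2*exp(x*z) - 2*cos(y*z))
-4*x**2 - 2*x*exp(x*z) + 3*y*z - y*sin(x*y) + 2*y*sin(y*z) - 5*z**2 - 2*z*exp(x*z) - 2*exp(y) + sin(y) + 5*exp(-x)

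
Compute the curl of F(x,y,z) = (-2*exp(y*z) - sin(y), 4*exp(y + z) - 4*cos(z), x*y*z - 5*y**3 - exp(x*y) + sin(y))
(x*z - x*exp(x*y) - 15*y**2 - 4*exp(y + z) - 4*sin(z) + cos(y), y*(-z + exp(x*y) - 2*exp(y*z)), 2*z*exp(y*z) + cos(y))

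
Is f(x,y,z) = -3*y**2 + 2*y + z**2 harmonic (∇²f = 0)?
No, ∇²f = -4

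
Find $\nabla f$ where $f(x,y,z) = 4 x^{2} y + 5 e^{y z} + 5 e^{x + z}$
(8*x*y + 5*exp(x + z), 4*x**2 + 5*z*exp(y*z), 5*y*exp(y*z) + 5*exp(x + z))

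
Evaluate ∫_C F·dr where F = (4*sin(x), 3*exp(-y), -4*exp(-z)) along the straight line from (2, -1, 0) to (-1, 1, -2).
-4 - 4*cos(1) + 4*cos(2) - 3*exp(-1) + 3*E + 4*exp(2)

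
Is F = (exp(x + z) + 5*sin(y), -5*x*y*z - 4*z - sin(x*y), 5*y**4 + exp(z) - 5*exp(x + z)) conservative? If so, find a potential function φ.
No, ∇×F = (5*x*y + 20*y**3 + 4, 6*exp(x + z), -5*y*z - y*cos(x*y) - 5*cos(y)) ≠ 0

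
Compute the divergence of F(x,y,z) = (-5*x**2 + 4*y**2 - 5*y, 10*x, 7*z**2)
-10*x + 14*z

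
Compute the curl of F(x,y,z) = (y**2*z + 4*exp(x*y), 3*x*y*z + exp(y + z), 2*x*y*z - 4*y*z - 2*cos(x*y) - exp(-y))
(-3*x*y + 2*x*z + 2*x*sin(x*y) - 4*z - exp(y + z) + exp(-y), y*(y - 2*z - 2*sin(x*y)), -4*x*exp(x*y) + y*z)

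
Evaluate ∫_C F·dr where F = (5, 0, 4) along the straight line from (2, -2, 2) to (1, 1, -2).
-21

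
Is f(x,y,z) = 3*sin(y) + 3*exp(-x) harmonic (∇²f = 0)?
No, ∇²f = -3*sin(y) + 3*exp(-x)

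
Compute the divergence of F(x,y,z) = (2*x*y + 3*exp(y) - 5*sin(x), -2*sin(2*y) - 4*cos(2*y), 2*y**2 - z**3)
2*y - 3*z**2 + 8*sin(2*y) - 5*cos(x) - 4*cos(2*y)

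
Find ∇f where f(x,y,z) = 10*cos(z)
(0, 0, -10*sin(z))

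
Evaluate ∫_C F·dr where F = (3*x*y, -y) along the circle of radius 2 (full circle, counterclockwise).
0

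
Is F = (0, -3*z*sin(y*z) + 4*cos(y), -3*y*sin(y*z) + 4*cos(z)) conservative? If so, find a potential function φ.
Yes, F is conservative. φ = 4*sin(y) + 4*sin(z) + 3*cos(y*z)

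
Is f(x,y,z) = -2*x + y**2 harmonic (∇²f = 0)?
No, ∇²f = 2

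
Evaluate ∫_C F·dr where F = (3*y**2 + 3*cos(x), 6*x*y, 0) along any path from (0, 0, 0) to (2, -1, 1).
3*sin(2) + 6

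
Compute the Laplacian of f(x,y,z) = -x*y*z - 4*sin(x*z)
4*(x**2 + z**2)*sin(x*z)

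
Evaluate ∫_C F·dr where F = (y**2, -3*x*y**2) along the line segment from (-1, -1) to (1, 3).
-34/3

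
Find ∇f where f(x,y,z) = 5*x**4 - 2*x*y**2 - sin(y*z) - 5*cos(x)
(20*x**3 - 2*y**2 + 5*sin(x), -4*x*y - z*cos(y*z), -y*cos(y*z))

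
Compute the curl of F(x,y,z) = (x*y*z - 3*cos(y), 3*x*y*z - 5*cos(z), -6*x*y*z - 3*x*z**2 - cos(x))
(-3*x*y - 6*x*z - 5*sin(z), x*y + 6*y*z + 3*z**2 - sin(x), -x*z + 3*y*z - 3*sin(y))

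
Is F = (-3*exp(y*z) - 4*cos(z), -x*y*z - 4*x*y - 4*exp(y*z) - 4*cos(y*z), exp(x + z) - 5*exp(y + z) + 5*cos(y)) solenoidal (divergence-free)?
No, ∇·F = -x*z - 4*x - 4*z*exp(y*z) + 4*z*sin(y*z) + exp(x + z) - 5*exp(y + z)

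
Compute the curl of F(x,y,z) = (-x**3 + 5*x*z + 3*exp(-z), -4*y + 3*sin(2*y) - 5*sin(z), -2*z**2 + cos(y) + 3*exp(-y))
(-sin(y) + 5*cos(z) - 3*exp(-y), 5*x - 3*exp(-z), 0)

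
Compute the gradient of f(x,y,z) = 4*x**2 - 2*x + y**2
(8*x - 2, 2*y, 0)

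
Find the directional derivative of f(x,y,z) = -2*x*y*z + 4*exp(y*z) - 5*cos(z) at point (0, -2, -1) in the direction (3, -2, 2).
-2*sqrt(17)*(5*sin(1) + 6 + 4*exp(2))/17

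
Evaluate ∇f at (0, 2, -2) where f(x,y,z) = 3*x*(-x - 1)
(-3, 0, 0)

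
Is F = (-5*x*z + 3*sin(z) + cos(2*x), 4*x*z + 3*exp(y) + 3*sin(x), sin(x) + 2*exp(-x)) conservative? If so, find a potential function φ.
No, ∇×F = (-4*x, -5*x - cos(x) + 3*cos(z) + 2*exp(-x), 4*z + 3*cos(x)) ≠ 0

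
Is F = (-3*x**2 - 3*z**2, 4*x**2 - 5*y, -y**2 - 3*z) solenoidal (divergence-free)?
No, ∇·F = -6*x - 8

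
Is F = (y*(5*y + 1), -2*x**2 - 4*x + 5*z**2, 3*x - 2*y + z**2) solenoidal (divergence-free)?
No, ∇·F = 2*z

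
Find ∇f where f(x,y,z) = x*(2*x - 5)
(4*x - 5, 0, 0)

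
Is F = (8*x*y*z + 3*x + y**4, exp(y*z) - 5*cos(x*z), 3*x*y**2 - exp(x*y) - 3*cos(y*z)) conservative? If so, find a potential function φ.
No, ∇×F = (6*x*y - x*exp(x*y) - 5*x*sin(x*z) - y*exp(y*z) + 3*z*sin(y*z), y*(8*x - 3*y + exp(x*y)), -8*x*z - 4*y**3 + 5*z*sin(x*z)) ≠ 0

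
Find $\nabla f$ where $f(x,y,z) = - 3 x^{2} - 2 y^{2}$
(-6*x, -4*y, 0)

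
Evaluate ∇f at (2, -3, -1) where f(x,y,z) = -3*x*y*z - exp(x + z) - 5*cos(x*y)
(-9 + 15*sin(6) - E, 6 - 10*sin(6), 18 - E)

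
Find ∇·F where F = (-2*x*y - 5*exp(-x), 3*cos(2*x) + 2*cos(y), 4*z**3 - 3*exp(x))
-2*y + 12*z**2 - 2*sin(y) + 5*exp(-x)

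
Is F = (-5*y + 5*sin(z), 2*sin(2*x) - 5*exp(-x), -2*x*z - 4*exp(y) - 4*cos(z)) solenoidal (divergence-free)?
No, ∇·F = -2*x + 4*sin(z)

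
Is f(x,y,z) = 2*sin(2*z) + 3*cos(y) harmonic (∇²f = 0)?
No, ∇²f = -8*sin(2*z) - 3*cos(y)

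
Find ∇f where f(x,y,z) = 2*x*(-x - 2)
(-4*x - 4, 0, 0)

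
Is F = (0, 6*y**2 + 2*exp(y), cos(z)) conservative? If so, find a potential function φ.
Yes, F is conservative. φ = 2*y**3 + 2*exp(y) + sin(z)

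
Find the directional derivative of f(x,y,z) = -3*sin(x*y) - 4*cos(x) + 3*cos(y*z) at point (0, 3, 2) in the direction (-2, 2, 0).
sqrt(2)*(9/2 - 3*sin(6))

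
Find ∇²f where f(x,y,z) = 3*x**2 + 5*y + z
6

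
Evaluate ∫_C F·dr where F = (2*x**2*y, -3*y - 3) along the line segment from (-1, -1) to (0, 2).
-41/3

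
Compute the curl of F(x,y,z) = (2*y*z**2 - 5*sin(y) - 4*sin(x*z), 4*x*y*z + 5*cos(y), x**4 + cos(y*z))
(-4*x*y - z*sin(y*z), -4*x**3 - 4*x*cos(x*z) + 4*y*z, 4*y*z - 2*z**2 + 5*cos(y))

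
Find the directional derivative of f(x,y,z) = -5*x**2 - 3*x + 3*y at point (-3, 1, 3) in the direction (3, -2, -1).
75*sqrt(14)/14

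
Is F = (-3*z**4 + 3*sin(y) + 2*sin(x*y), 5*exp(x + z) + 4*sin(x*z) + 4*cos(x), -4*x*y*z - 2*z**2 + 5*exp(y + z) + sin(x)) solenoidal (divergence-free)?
No, ∇·F = -4*x*y + 2*y*cos(x*y) - 4*z + 5*exp(y + z)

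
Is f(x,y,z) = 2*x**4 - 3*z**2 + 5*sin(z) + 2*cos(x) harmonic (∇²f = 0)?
No, ∇²f = 24*x**2 - 5*sin(z) - 2*cos(x) - 6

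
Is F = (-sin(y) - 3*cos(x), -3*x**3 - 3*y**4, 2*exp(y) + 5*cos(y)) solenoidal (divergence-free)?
No, ∇·F = -12*y**3 + 3*sin(x)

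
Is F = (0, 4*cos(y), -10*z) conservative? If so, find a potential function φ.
Yes, F is conservative. φ = -5*z**2 + 4*sin(y)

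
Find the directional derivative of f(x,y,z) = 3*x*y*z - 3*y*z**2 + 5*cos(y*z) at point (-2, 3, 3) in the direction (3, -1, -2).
45*sqrt(14)*(sin(9) + 6)/14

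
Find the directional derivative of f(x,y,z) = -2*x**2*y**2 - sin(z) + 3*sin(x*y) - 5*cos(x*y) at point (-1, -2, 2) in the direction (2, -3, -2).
sqrt(17)*(-5*sin(2) - cos(2) + 8)/17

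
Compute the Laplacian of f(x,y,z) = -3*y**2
-6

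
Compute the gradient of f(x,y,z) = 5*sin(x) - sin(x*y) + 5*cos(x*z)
(-y*cos(x*y) - 5*z*sin(x*z) + 5*cos(x), -x*cos(x*y), -5*x*sin(x*z))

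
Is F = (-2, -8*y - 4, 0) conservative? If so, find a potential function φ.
Yes, F is conservative. φ = -2*x - 4*y**2 - 4*y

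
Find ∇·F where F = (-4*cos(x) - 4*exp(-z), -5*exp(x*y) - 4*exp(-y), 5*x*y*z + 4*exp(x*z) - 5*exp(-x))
5*x*y - 5*x*exp(x*y) + 4*x*exp(x*z) + 4*sin(x) + 4*exp(-y)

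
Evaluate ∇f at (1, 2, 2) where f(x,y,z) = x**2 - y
(2, -1, 0)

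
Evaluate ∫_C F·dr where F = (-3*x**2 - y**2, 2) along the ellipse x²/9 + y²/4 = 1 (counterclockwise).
0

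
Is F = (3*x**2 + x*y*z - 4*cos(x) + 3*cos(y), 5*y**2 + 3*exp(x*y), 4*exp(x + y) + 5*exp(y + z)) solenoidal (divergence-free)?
No, ∇·F = 3*x*exp(x*y) + 6*x + y*z + 10*y + 5*exp(y + z) + 4*sin(x)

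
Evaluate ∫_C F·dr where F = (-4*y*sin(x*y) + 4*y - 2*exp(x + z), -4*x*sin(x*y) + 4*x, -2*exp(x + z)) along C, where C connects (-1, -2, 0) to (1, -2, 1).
-16 - 2*exp(2) + 2*exp(-1)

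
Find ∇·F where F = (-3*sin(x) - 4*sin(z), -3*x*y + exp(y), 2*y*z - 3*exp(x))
-3*x + 2*y + exp(y) - 3*cos(x)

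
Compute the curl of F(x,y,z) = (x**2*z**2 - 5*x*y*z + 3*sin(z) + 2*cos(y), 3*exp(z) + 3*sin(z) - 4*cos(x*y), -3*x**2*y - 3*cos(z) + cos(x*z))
(-3*x**2 - 3*exp(z) - 3*cos(z), 2*x**2*z + x*y + z*sin(x*z) + 3*cos(z), 5*x*z + 4*y*sin(x*y) + 2*sin(y))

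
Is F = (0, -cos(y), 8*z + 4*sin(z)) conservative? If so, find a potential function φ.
Yes, F is conservative. φ = 4*z**2 - sin(y) - 4*cos(z)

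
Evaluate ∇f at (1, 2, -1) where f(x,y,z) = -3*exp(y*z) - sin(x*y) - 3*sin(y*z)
(-2*cos(2), 2*cos(2) + 3*exp(-2), -6*exp(-2) - 6*cos(2))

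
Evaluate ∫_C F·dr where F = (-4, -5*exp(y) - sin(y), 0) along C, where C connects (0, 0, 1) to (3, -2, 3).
-8 - 5*exp(-2) + cos(2)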